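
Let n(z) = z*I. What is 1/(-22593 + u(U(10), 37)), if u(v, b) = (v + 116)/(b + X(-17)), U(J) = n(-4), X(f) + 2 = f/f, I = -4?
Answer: -3/67768 ≈ -4.4269e-5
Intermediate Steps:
X(f) = -1 (X(f) = -2 + f/f = -2 + 1 = -1)
n(z) = -4*z (n(z) = z*(-4) = -4*z)
U(J) = 16 (U(J) = -4*(-4) = 16)
u(v, b) = (116 + v)/(-1 + b) (u(v, b) = (v + 116)/(b - 1) = (116 + v)/(-1 + b))
1/(-22593 + u(U(10), 37)) = 1/(-22593 + (116 + 16)/(-1 + 37)) = 1/(-22593 + 132/36) = 1/(-22593 + (1/36)*132) = 1/(-22593 + 11/3) = 1/(-67768/3) = -3/67768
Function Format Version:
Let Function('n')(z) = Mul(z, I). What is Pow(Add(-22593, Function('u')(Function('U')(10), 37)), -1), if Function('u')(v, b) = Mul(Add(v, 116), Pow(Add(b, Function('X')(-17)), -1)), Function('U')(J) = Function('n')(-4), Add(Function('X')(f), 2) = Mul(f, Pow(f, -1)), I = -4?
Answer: Rational(-3, 67768) ≈ -4.4269e-5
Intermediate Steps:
Function('X')(f) = -1 (Function('X')(f) = Add(-2, Mul(f, Pow(f, -1))) = Add(-2, 1) = -1)
Function('n')(z) = Mul(-4, z) (Function('n')(z) = Mul(z, -4) = Mul(-4, z))
Function('U')(J) = 16 (Function('U')(J) = Mul(-4, -4) = 16)
Function('u')(v, b) = Mul(Pow(Add(-1, b), -1), Add(116, v)) (Function('u')(v, b) = Mul(Add(v, 116), Pow(Add(b, -1), -1)) = Mul(Add(116, v), Pow(Add(-1, b), -1)) = Mul(Pow(Add(-1, b), -1), Add(116, v)))
Pow(Add(-22593, Function('u')(Function('U')(10), 37)), -1) = Pow(Add(-22593, Mul(Pow(Add(-1, 37), -1), Add(116, 16))), -1) = Pow(Add(-22593, Mul(Pow(36, -1), 132)), -1) = Pow(Add(-22593, Mul(Rational(1, 36), 132)), -1) = Pow(Add(-22593, Rational(11, 3)), -1) = Pow(Rational(-67768, 3), -1) = Rational(-3, 67768)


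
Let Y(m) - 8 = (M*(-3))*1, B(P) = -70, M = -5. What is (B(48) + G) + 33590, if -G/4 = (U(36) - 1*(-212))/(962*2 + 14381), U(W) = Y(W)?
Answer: 109308532/3261 ≈ 33520.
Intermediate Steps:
Y(m) = 23 (Y(m) = 8 - 5*(-3)*1 = 8 + 15*1 = 8 + 15 = 23)
U(W) = 23
G = -188/3261 (G = -4*(23 - 1*(-212))/(962*2 + 14381) = -4*(23 + 212)/(1924 + 14381) = -940/16305 = -4*47/3261 = -188/3261 ≈ -0.057651)
(B(48) + G) + 33590 = (-70 - 188/3261) + 33590 = -228458/3261 + 33590 = 109308532/3261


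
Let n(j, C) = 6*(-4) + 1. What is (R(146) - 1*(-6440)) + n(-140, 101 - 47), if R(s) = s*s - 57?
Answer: 27676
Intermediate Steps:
n(j, C) = -23 (n(j, C) = -24 + 1 = -23)
R(s) = -57 + s² (R(s) = s² - 57 = -57 + s²)
(R(146) - 1*(-6440)) + n(-140, 101 - 47) = ((-57 + 146²) - 1*(-6440)) - 23 = ((-57 + 21316) + 6440) - 23 = (21259 + 6440) - 23 = 27699 - 23 = 27676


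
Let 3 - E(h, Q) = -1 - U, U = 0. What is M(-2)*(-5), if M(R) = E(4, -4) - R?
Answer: -30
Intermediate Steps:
E(h, Q) = 4 (E(h, Q) = 3 - (-1 - 1*0) = 3 - (-1 + 0) = 3 - 1*(-1) = 3 + 1 = 4)
M(R) = 4 - R
M(-2)*(-5) = (4 - 1*(-2))*(-5) = (4 + 2)*(-5) = 6*(-5) = -30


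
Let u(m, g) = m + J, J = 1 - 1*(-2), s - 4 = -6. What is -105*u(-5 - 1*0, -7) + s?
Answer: 208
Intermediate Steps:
s = -2 (s = 4 - 6 = -2)
J = 3 (J = 1 + 2 = 3)
u(m, g) = 3 + m (u(m, g) = m + 3 = 3 + m)
-105*u(-5 - 1*0, -7) + s = -105*(3 + (-5 - 1*0)) - 2 = -105*(3 + (-5 + 0)) - 2 = -105*(3 - 5) - 2 = -105*(-2) - 2 = 210 - 2 = 208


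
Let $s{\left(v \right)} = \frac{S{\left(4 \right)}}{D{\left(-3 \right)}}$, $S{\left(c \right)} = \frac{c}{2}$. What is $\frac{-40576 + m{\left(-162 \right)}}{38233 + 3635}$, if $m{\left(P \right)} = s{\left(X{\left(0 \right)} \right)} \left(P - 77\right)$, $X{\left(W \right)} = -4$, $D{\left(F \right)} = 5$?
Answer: $- \frac{33893}{34890} \approx -0.97142$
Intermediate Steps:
$S{\left(c \right)} = \frac{c}{2}$ ($S{\left(c \right)} = c \frac{1}{2} = \frac{c}{2}$)
$s{\left(v \right)} = \frac{2}{5}$ ($s{\left(v \right)} = \frac{\frac{1}{2} \cdot 4}{5} = 2 \cdot \frac{1}{5} = \frac{2}{5}$)
$m{\left(P \right)} = - \frac{154}{5} + \frac{2 P}{5}$ ($m{\left(P \right)} = \frac{2 \left(P - 77\right)}{5} = \frac{2 \left(-77 + P\right)}{5} = - \frac{154}{5} + \frac{2 P}{5}$)
$\frac{-40576 + m{\left(-162 \right)}}{38233 + 3635} = \frac{-40576 + \left(- \frac{154}{5} + \frac{2}{5} \left(-162\right)\right)}{38233 + 3635} = \frac{-40576 - \frac{478}{5}}{41868} = \left(-40576 - \frac{478}{5}\right) \frac{1}{41868} = \left(- \frac{203358}{5}\right) \frac{1}{41868} = - \frac{33893}{34890}$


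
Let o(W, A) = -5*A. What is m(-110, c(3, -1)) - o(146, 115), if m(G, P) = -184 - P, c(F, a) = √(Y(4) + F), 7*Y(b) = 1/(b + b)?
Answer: 391 - 13*√14/28 ≈ 389.26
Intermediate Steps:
Y(b) = 1/(14*b) (Y(b) = 1/(7*(b + b)) = 1/(7*((2*b))) = (1/(2*b))/7 = 1/(14*b))
c(F, a) = √(1/56 + F) (c(F, a) = √((1/14)/4 + F) = √((1/14)*(¼) + F) = √(1/56 + F))
m(-110, c(3, -1)) - o(146, 115) = (-184 - √(14 + 784*3)/28) - (-5)*115 = (-184 - √(14 + 2352)/28) - 1*(-575) = (-184 - √2366/28) + 575 = (-184 - 13*√14/28) + 575 = 391 - 13*√14/28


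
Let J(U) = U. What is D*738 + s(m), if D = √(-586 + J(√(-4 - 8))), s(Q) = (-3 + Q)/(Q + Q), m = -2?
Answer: 5/4 + 738*√(-586 + 2*I*√3) ≈ 54.054 + 17865.0*I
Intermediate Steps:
s(Q) = (-3 + Q)/(2*Q) (s(Q) = (-3 + Q)/((2*Q)) = (1/(2*Q))*(-3 + Q) = (-3 + Q)/(2*Q))
D = √(-586 + 2*I*√3) (D = √(-586 + √(-4 - 8)) = √(-586 + √(-12)) = √(-586 + 2*I*√3) ≈ 0.07155 + 24.208*I)
D*738 + s(m) = √(-586 + 2*I*√3)*738 + (½)*(-3 - 2)/(-2) = 738*√(-586 + 2*I*√3) + (½)*(-½)*(-5) = 738*√(-586 + 2*I*√3) + 5/4 = 5/4 + 738*√(-586 + 2*I*√3)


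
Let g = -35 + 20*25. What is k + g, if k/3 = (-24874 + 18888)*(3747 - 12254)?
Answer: 152769171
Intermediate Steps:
k = 152768706 (k = 3*((-24874 + 18888)*(3747 - 12254)) = 3*(-5986*(-8507)) = 3*50922902 = 152768706)
g = 465 (g = -35 + 500 = 465)
k + g = 152768706 + 465 = 152769171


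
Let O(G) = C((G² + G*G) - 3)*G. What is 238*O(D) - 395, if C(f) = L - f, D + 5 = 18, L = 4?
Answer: -1024509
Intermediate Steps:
D = 13 (D = -5 + 18 = 13)
C(f) = 4 - f
O(G) = G*(7 - 2*G²) (O(G) = (4 - ((G² + G*G) - 3))*G = (4 - ((G² + G²) - 3))*G = (4 - (2*G² - 3))*G = (4 - (-3 + 2*G²))*G = (4 + (3 - 2*G²))*G = (7 - 2*G²)*G = G*(7 - 2*G²))
238*O(D) - 395 = 238*(13*(7 - 2*13²)) - 395 = 238*(13*(7 - 2*169)) - 395 = 238*(13*(7 - 338)) - 395 = 238*(13*(-331)) - 395 = 238*(-4303) - 395 = -1024114 - 395 = -1024509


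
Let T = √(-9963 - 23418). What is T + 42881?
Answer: 42881 + 3*I*√3709 ≈ 42881.0 + 182.7*I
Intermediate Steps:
T = 3*I*√3709 (T = √(-33381) = 3*I*√3709 ≈ 182.7*I)
T + 42881 = 3*I*√3709 + 42881 = 42881 + 3*I*√3709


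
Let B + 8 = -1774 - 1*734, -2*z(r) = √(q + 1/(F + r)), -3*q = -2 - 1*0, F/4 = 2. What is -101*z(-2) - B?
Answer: 2516 + 101*√30/12 ≈ 2562.1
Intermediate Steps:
F = 8 (F = 4*2 = 8)
q = ⅔ (q = -(-2 - 1*0)/3 = -(-2 + 0)/3 = -⅓*(-2) = ⅔ ≈ 0.66667)
z(r) = -√(⅔ + 1/(8 + r))/2
B = -2516 (B = -8 + (-1774 - 1*734) = -8 + (-1774 - 734) = -8 - 2508 = -2516)
-101*z(-2) - B = -(-101)*√3*√((19 + 2*(-2))/(8 - 2))/6 - 1*(-2516) = -(-101)*√3*√((19 - 4)/6)/6 + 2516 = -(-101)*√3*√((⅙)*15)/6 + 2516 = -(-101)*√3*√(5/2)/6 + 2516 = -(-101)*√3*√10/2/6 + 2516 = -(-101)*√30/12 + 2516 = 101*√30/12 + 2516 = 2516 + 101*√30/12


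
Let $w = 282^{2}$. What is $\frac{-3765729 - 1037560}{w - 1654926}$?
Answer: $\frac{4803289}{1575402} \approx 3.0489$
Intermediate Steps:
$w = 79524$
$\frac{-3765729 - 1037560}{w - 1654926} = \frac{-3765729 - 1037560}{79524 - 1654926} = - \frac{4803289}{79524 - 1654926} = - \frac{4803289}{-1575402} = \left(-4803289\right) \left(- \frac{1}{1575402}\right) = \frac{4803289}{1575402}$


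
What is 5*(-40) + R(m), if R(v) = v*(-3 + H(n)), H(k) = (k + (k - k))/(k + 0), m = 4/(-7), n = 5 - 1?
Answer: -1392/7 ≈ -198.86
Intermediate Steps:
n = 4
m = -4/7 (m = 4*(-⅐) = -4/7 ≈ -0.57143)
H(k) = 1 (H(k) = (k + 0)/k = k/k = 1)
R(v) = -2*v (R(v) = v*(-3 + 1) = v*(-2) = -2*v)
5*(-40) + R(m) = 5*(-40) - 2*(-4/7) = -200 + 8/7 = -1392/7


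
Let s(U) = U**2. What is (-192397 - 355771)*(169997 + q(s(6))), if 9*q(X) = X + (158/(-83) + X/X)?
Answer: -23204074229632/249 ≈ -9.3189e+10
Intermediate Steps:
q(X) = -25/249 + X/9 (q(X) = (X + (158/(-83) + X/X))/9 = (X + (158*(-1/83) + 1))/9 = (X + (-158/83 + 1))/9 = (X - 75/83)/9 = (-75/83 + X)/9 = -25/249 + X/9)
(-192397 - 355771)*(169997 + q(s(6))) = (-192397 - 355771)*(169997 + (-25/249 + (1/9)*6**2)) = -548168*(169997 + (-25/249 + (1/9)*36)) = -548168*(169997 + (-25/249 + 4)) = -548168*(169997 + 971/249) = -548168*42330224/249 = -23204074229632/249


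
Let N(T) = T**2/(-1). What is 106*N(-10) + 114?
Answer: -10486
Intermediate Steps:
N(T) = -T**2 (N(T) = T**2*(-1) = -T**2)
106*N(-10) + 114 = 106*(-1*(-10)**2) + 114 = 106*(-1*100) + 114 = 106*(-100) + 114 = -10600 + 114 = -10486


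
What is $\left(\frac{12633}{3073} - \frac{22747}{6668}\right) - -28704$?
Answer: $\frac{588181225169}{20490764} \approx 28705.0$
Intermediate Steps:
$\left(\frac{12633}{3073} - \frac{22747}{6668}\right) - -28704 = \left(12633 \cdot \frac{1}{3073} - \frac{22747}{6668}\right) + 28704 = \left(\frac{12633}{3073} - \frac{22747}{6668}\right) + 28704 = \frac{14335313}{20490764} + 28704 = \frac{588181225169}{20490764}$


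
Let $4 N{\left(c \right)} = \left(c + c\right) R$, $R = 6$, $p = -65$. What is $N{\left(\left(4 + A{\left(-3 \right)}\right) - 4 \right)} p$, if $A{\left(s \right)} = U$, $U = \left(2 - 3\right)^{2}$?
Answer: $-195$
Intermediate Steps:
$U = 1$ ($U = \left(-1\right)^{2} = 1$)
$A{\left(s \right)} = 1$
$N{\left(c \right)} = 3 c$ ($N{\left(c \right)} = \frac{\left(c + c\right) 6}{4} = \frac{2 c 6}{4} = \frac{12 c}{4} = 3 c$)
$N{\left(\left(4 + A{\left(-3 \right)}\right) - 4 \right)} p = 3 \left(\left(4 + 1\right) - 4\right) \left(-65\right) = 3 \left(5 - 4\right) \left(-65\right) = 3 \cdot 1 \left(-65\right) = 3 \left(-65\right) = -195$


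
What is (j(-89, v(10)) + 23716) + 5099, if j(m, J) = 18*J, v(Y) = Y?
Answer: 28995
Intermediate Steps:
(j(-89, v(10)) + 23716) + 5099 = (18*10 + 23716) + 5099 = (180 + 23716) + 5099 = 23896 + 5099 = 28995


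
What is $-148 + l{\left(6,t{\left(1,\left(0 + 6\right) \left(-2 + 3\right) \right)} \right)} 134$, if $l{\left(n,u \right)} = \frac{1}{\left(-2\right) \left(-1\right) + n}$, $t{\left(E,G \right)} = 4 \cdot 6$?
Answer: $- \frac{525}{4} \approx -131.25$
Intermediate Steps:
$t{\left(E,G \right)} = 24$
$l{\left(n,u \right)} = \frac{1}{2 + n}$
$-148 + l{\left(6,t{\left(1,\left(0 + 6\right) \left(-2 + 3\right) \right)} \right)} 134 = -148 + \frac{1}{2 + 6} \cdot 134 = -148 + \frac{1}{8} \cdot 134 = -148 + \frac{67}{4} = - \frac{525}{4}$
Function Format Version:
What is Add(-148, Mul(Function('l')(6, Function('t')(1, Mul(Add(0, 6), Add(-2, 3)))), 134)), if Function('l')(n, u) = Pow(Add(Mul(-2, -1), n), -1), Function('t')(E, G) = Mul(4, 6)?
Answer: Rational(-525, 4) ≈ -131.25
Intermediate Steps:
Function('t')(E, G) = 24
Function('l')(n, u) = Pow(Add(2, n), -1)
Add(-148, Mul(Function('l')(6, Function('t')(1, Mul(Add(0, 6), Add(-2, 3)))), 134)) = Add(-148, Mul(Pow(Add(2, 6), -1), 134)) = Add(-148, Mul(Pow(8, -1), 134)) = Add(-148, Mul(Rational(1, 8), 134)) = Add(-148, Rational(67, 4)) = Rational(-525, 4)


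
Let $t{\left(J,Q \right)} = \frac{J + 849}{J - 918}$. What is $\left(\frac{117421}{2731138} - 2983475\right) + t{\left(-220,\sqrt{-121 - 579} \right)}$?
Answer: $- \frac{2318186609289651}{777008761} \approx -2.9835 \cdot 10^{6}$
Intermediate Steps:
$t{\left(J,Q \right)} = \frac{849 + J}{-918 + J}$
$\left(\frac{117421}{2731138} - 2983475\right) + t{\left(-220,\sqrt{-121 - 579} \right)} = \left(\frac{117421}{2731138} - 2983475\right) + \frac{849 - 220}{-918 - 220} = \left(117421 \cdot \frac{1}{2731138} - 2983475\right) + \frac{1}{-1138} \cdot 629 = \left(\frac{117421}{2731138} - 2983475\right) - \frac{629}{1138} = - \frac{8148281827129}{2731138} - \frac{629}{1138} = - \frac{2318186609289651}{777008761}$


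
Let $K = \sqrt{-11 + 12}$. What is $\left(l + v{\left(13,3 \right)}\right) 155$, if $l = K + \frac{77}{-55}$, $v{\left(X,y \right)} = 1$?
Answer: $93$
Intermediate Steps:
$K = 1$ ($K = \sqrt{1} = 1$)
$l = - \frac{2}{5}$ ($l = 1 + \frac{77}{-55} = 1 + 77 \left(- \frac{1}{55}\right) = 1 - \frac{7}{5} = - \frac{2}{5} \approx -0.4$)
$\left(l + v{\left(13,3 \right)}\right) 155 = \left(- \frac{2}{5} + 1\right) 155 = \frac{3}{5} \cdot 155 = 93$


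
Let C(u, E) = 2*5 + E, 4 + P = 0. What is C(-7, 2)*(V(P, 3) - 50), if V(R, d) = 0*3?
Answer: -600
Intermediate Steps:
P = -4 (P = -4 + 0 = -4)
C(u, E) = 10 + E
V(R, d) = 0
C(-7, 2)*(V(P, 3) - 50) = (10 + 2)*(0 - 50) = 12*(-50) = -600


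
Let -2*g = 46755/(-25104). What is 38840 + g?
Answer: 650041825/16736 ≈ 38841.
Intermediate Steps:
g = 15585/16736 (g = -46755/(2*(-25104)) = -46755*(-1)/(2*25104) = -1/2*(-15585/8368) = 15585/16736 ≈ 0.93123)
38840 + g = 38840 + 15585/16736 = 650041825/16736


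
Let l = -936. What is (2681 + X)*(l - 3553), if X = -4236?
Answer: 6980395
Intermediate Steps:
(2681 + X)*(l - 3553) = (2681 - 4236)*(-936 - 3553) = -1555*(-4489) = 6980395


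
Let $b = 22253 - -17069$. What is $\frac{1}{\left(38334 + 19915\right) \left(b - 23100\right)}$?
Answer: $\frac{1}{944915278} \approx 1.0583 \cdot 10^{-9}$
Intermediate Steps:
$b = 39322$ ($b = 22253 + 17069 = 39322$)
$\frac{1}{\left(38334 + 19915\right) \left(b - 23100\right)} = \frac{1}{\left(38334 + 19915\right) \left(39322 - 23100\right)} = \frac{1}{58249 \cdot 16222} = \frac{1}{944915278}$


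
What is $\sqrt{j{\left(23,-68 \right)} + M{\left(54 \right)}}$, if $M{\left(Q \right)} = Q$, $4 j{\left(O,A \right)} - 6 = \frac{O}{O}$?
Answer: $\frac{\sqrt{223}}{2} \approx 7.4666$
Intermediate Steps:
$j{\left(O,A \right)} = \frac{7}{4}$ ($j{\left(O,A \right)} = \frac{3}{2} + \frac{O \frac{1}{O}}{4} = \frac{3}{2} + \frac{1}{4} \cdot 1 = \frac{3}{2} + \frac{1}{4} = \frac{7}{4}$)
$\sqrt{j{\left(23,-68 \right)} + M{\left(54 \right)}} = \sqrt{\frac{7}{4} + 54} = \sqrt{\frac{223}{4}} = \frac{\sqrt{223}}{2}$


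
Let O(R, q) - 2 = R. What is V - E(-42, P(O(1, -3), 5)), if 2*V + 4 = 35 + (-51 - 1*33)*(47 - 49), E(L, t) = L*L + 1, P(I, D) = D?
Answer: -3331/2 ≈ -1665.5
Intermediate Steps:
O(R, q) = 2 + R
E(L, t) = 1 + L² (E(L, t) = L² + 1 = 1 + L²)
V = 199/2 (V = -2 + (35 + (-51 - 1*33)*(47 - 49))/2 = -2 + (35 + (-51 - 33)*(-2))/2 = -2 + (35 - 84*(-2))/2 = -2 + (35 + 168)/2 = -2 + (½)*203 = -2 + 203/2 = 199/2 ≈ 99.500)
V - E(-42, P(O(1, -3), 5)) = 199/2 - (1 + (-42)²) = 199/2 - (1 + 1764) = 199/2 - 1*1765 = 199/2 - 1765 = -3331/2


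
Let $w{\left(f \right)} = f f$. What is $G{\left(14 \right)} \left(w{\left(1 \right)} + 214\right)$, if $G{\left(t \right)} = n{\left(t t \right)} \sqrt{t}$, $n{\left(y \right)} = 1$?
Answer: $215 \sqrt{14} \approx 804.46$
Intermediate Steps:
$w{\left(f \right)} = f^{2}$
$G{\left(t \right)} = \sqrt{t}$ ($G{\left(t \right)} = 1 \sqrt{t} = \sqrt{t}$)
$G{\left(14 \right)} \left(w{\left(1 \right)} + 214\right) = \sqrt{14} \left(1^{2} + 214\right) = \sqrt{14} \left(1 + 214\right) = \sqrt{14} \cdot 215 = 215 \sqrt{14}$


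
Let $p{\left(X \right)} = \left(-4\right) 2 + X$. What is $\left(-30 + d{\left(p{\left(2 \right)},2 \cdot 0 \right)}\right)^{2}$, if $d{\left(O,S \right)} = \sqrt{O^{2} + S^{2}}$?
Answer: $576$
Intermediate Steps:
$p{\left(X \right)} = -8 + X$
$\left(-30 + d{\left(p{\left(2 \right)},2 \cdot 0 \right)}\right)^{2} = \left(-30 + \sqrt{\left(-8 + 2\right)^{2} + \left(2 \cdot 0\right)^{2}}\right)^{2} = \left(-30 + \sqrt{\left(-6\right)^{2} + 0^{2}}\right)^{2} = \left(-30 + \sqrt{36 + 0}\right)^{2} = \left(-30 + \sqrt{36}\right)^{2} = \left(-30 + 6\right)^{2} = \left(-24\right)^{2} = 576$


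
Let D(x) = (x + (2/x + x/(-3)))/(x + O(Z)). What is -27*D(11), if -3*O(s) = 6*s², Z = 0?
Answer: -2232/121 ≈ -18.446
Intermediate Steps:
O(s) = -2*s²
D(x) = (2/x + 2*x/3)/x (D(x) = (x + (2/x + x/(-3)))/(x - 2*0²) = (x + (2/x + x*(-⅓)))/(x - 2*0) = (x + (2/x - x/3))/(x + 0) = (2/x + 2*x/3)/x)
-27*D(11) = -27*(⅔ + 2/11²) = -27*(⅔ + 2*(1/121)) = -27*(⅔ + 2/121) = -27*248/363 = -2232/121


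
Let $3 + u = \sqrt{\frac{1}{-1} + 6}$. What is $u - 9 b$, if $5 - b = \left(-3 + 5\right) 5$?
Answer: $42 + \sqrt{5} \approx 44.236$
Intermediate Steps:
$b = -5$ ($b = 5 - \left(-3 + 5\right) 5 = 5 - 2 \cdot 5 = 5 - 10 = -5$)
$u = -3 + \sqrt{5}$ ($u = -3 + \sqrt{\frac{1}{-1} + 6} = -3 + \sqrt{-1 + 6} = -3 + \sqrt{5} \approx -0.76393$)
$u - 9 b = \left(-3 + \sqrt{5}\right) - -45 = \left(-3 + \sqrt{5}\right) + 45 = 42 + \sqrt{5}$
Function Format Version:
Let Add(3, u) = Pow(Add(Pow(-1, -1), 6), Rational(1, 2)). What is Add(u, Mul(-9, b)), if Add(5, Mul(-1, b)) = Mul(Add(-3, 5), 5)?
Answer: Add(42, Pow(5, Rational(1, 2))) ≈ 44.236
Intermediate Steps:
b = -5 (b = Add(5, Mul(-1, Mul(Add(-3, 5), 5))) = Add(5, Mul(-1, Mul(2, 5))) = Add(5, Mul(-1, 10)) = Add(5, -10) = -5)
u = Add(-3, Pow(5, Rational(1, 2))) (u = Add(-3, Pow(Add(Pow(-1, -1), 6), Rational(1, 2))) = Add(-3, Pow(Add(-1, 6), Rational(1, 2))) = Add(-3, Pow(5, Rational(1, 2))) ≈ -0.76393)
Add(u, Mul(-9, b)) = Add(Add(-3, Pow(5, Rational(1, 2))), Mul(-9, -5)) = Add(Add(-3, Pow(5, Rational(1, 2))), 45) = Add(42, Pow(5, Rational(1, 2)))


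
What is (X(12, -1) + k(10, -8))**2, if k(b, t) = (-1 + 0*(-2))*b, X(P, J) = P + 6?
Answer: 64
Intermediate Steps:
X(P, J) = 6 + P
k(b, t) = -b (k(b, t) = (-1 + 0)*b = -b)
(X(12, -1) + k(10, -8))**2 = ((6 + 12) - 1*10)**2 = (18 - 10)**2 = 8**2 = 64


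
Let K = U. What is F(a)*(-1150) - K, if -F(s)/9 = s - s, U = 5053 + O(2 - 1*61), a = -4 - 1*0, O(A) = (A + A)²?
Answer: -18977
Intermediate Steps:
O(A) = 4*A² (O(A) = (2*A)² = 4*A²)
a = -4 (a = -4 + 0 = -4)
U = 18977 (U = 5053 + 4*(2 - 1*61)² = 5053 + 4*(2 - 61)² = 5053 + 4*(-59)² = 5053 + 4*3481 = 5053 + 13924 = 18977)
F(s) = 0 (F(s) = -9*(s - s) = -9*0 = 0)
K = 18977
F(a)*(-1150) - K = 0*(-1150) - 1*18977 = 0 - 18977 = -18977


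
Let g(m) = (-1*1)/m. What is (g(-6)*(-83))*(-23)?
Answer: 1909/6 ≈ 318.17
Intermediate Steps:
g(m) = -1/m
(g(-6)*(-83))*(-23) = (-1/(-6)*(-83))*(-23) = (-1*(-1/6)*(-83))*(-23) = ((1/6)*(-83))*(-23) = -83/6*(-23) = 1909/6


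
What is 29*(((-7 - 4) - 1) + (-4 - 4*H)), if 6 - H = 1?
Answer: -1044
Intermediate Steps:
H = 5 (H = 6 - 1*1 = 6 - 1 = 5)
29*(((-7 - 4) - 1) + (-4 - 4*H)) = 29*(((-7 - 4) - 1) + (-4 - 4*5)) = 29*((-11 - 1) + (-4 - 20)) = 29*(-12 - 24) = 29*(-36) = -1044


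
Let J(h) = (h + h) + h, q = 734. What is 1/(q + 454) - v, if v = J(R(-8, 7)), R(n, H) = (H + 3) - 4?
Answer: -21383/1188 ≈ -17.999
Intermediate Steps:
R(n, H) = -1 + H (R(n, H) = (3 + H) - 4 = -1 + H)
J(h) = 3*h (J(h) = 2*h + h = 3*h)
v = 18 (v = 3*(-1 + 7) = 3*6 = 18)
1/(q + 454) - v = 1/(734 + 454) - 1*18 = 1/1188 - 18 = -21383/1188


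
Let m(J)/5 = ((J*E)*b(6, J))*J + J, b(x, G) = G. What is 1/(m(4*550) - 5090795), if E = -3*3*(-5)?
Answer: 1/2395794920205 ≈ 4.1740e-13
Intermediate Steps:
E = 45 (E = -9*(-5) = 45)
m(J) = 5*J + 225*J³ (m(J) = 5*(((J*45)*J)*J + J) = 5*(((45*J)*J)*J + J) = 5*((45*J²)*J + J) = 5*(45*J³ + J) = 5*(J + 45*J³) = 5*J + 225*J³)
1/(m(4*550) - 5090795) = 1/((5*(4*550) + 225*(4*550)³) - 5090795) = 1/((5*2200 + 225*2200³) - 5090795) = 1/((11000 + 225*10648000000) - 5090795) = 1/((11000 + 2395800000000) - 5090795) = 1/(2395800011000 - 5090795) = 1/2395794920205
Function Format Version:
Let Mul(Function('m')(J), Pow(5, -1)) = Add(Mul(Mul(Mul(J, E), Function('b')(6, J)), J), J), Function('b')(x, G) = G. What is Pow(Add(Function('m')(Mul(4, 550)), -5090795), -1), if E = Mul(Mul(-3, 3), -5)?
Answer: Rational(1, 2395794920205) ≈ 4.1740e-13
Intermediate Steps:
E = 45 (E = Mul(-9, -5) = 45)
Function('m')(J) = Add(Mul(5, J), Mul(225, Pow(J, 3))) (Function('m')(J) = Mul(5, Add(Mul(Mul(Mul(J, 45), J), J), J)) = Mul(5, Add(Mul(Mul(Mul(45, J), J), J), J)) = Mul(5, Add(Mul(Mul(45, Pow(J, 2)), J), J)) = Mul(5, Add(Mul(45, Pow(J, 3)), J)) = Mul(5, Add(J, Mul(45, Pow(J, 3)))) = Add(Mul(5, J), Mul(225, Pow(J, 3))))
Pow(Add(Function('m')(Mul(4, 550)), -5090795), -1) = Pow(Add(Add(Mul(5, Mul(4, 550)), Mul(225, Pow(Mul(4, 550), 3))), -5090795), -1) = Pow(Add(Add(Mul(5, 2200), Mul(225, Pow(2200, 3))), -5090795), -1) = Pow(Add(Add(11000, Mul(225, 10648000000)), -5090795), -1) = Pow(Add(Add(11000, 2395800000000), -5090795), -1) = Pow(Add(2395800011000, -5090795), -1) = Pow(2395794920205, -1) = Rational(1, 2395794920205)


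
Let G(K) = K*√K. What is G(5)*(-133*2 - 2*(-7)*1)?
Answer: -1260*√5 ≈ -2817.4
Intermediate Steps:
G(K) = K^(3/2)
G(5)*(-133*2 - 2*(-7)*1) = 5^(3/2)*(-133*2 - 2*(-7)*1) = (5*√5)*(-266 + 14*1) = (5*√5)*(-266 + 14) = (5*√5)*(-252) = -1260*√5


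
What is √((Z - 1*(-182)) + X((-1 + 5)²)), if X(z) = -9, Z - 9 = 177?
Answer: √359 ≈ 18.947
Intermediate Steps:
Z = 186 (Z = 9 + 177 = 186)
√((Z - 1*(-182)) + X((-1 + 5)²)) = √((186 - 1*(-182)) - 9) = √((186 + 182) - 9) = √(368 - 9) = √359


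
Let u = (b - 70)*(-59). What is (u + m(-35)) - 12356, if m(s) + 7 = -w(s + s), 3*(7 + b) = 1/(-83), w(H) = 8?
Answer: -1949113/249 ≈ -7827.8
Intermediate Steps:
b = -1744/249 (b = -7 + (⅓)/(-83) = -7 + (⅓)*(-1/83) = -7 - 1/249 = -1744/249 ≈ -7.0040)
m(s) = -15 (m(s) = -7 - 1*8 = -7 - 8 = -15)
u = 1131266/249 (u = (-1744/249 - 70)*(-59) = -19174/249*(-59) = 1131266/249 ≈ 4543.2)
(u + m(-35)) - 12356 = (1131266/249 - 15) - 12356 = 1127531/249 - 12356 = -1949113/249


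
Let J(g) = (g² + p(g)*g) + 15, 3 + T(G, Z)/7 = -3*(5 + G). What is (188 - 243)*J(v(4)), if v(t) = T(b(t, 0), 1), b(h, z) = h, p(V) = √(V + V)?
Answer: -2426325 + 23100*I*√105 ≈ -2.4263e+6 + 2.367e+5*I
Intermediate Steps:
p(V) = √2*√V (p(V) = √(2*V) = √2*√V)
T(G, Z) = -126 - 21*G (T(G, Z) = -21 + 7*(-3*(5 + G)) = -21 + 7*(-15 - 3*G) = -21 + (-105 - 21*G) = -126 - 21*G)
v(t) = -126 - 21*t
J(g) = 15 + g² + √2*g^(3/2) (J(g) = (g² + (√2*√g)*g) + 15 = (g² + √2*g^(3/2)) + 15 = 15 + g² + √2*g^(3/2))
(188 - 243)*J(v(4)) = (188 - 243)*(15 + (-126 - 21*4)² + √2*(-126 - 21*4)^(3/2)) = -55*(15 + (-126 - 84)² + √2*(-126 - 84)^(3/2)) = -55*(15 + (-210)² + √2*(-210)^(3/2)) = -55*(15 + 44100 + √2*(-210*I*√210)) = -55*(15 + 44100 - 420*I*√105) = -55*(44115 - 420*I*√105) = -2426325 + 23100*I*√105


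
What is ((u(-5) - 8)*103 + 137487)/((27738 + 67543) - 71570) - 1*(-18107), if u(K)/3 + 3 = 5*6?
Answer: 429480083/23711 ≈ 18113.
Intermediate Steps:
u(K) = 81 (u(K) = -9 + 3*(5*6) = -9 + 3*30 = -9 + 90 = 81)
((u(-5) - 8)*103 + 137487)/((27738 + 67543) - 71570) - 1*(-18107) = ((81 - 8)*103 + 137487)/((27738 + 67543) - 71570) - 1*(-18107) = (73*103 + 137487)/(95281 - 71570) + 18107 = (7519 + 137487)/23711 + 18107 = 145006*(1/23711) + 18107 = 145006/23711 + 18107 = 429480083/23711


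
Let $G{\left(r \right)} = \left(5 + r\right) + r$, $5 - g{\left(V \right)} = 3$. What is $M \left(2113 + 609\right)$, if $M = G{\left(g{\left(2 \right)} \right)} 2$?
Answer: $48996$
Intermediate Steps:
$g{\left(V \right)} = 2$ ($g{\left(V \right)} = 5 - 3 = 2$)
$G{\left(r \right)} = 5 + 2 r$
$M = 18$ ($M = \left(5 + 2 \cdot 2\right) 2 = \left(5 + 4\right) 2 = 9 \cdot 2 = 18$)
$M \left(2113 + 609\right) = 18 \left(2113 + 609\right) = 18 \cdot 2722 = 48996$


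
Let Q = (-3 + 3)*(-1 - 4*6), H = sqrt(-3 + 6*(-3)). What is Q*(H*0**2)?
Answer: 0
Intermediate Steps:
H = I*sqrt(21) (H = sqrt(-3 - 18) = sqrt(-21) = I*sqrt(21) ≈ 4.5826*I)
Q = 0 (Q = 0*(-1 - 24) = 0*(-25) = 0)
Q*(H*0**2) = 0*((I*sqrt(21))*0**2) = 0*((I*sqrt(21))*0) = 0*0 = 0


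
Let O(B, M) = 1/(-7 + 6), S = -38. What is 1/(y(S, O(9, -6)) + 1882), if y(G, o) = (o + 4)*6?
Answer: 1/1900 ≈ 0.00052632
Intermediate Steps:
O(B, M) = -1 (O(B, M) = 1/(-1) = -1)
y(G, o) = 24 + 6*o (y(G, o) = (4 + o)*6 = 24 + 6*o)
1/(y(S, O(9, -6)) + 1882) = 1/((24 + 6*(-1)) + 1882) = 1/((24 - 6) + 1882) = 1/(18 + 1882) = 1/1900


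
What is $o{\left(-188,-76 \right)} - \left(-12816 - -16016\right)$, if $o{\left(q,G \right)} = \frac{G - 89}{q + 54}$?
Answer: $- \frac{428635}{134} \approx -3198.8$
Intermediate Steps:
$o{\left(q,G \right)} = \frac{-89 + G}{54 + q}$
$o{\left(-188,-76 \right)} - \left(-12816 - -16016\right) = \frac{-89 - 76}{54 - 188} - \left(-12816 - -16016\right) = \frac{1}{-134} \left(-165\right) - \left(-12816 + 16016\right) = \left(- \frac{1}{134}\right) \left(-165\right) - 3200 = \frac{165}{134} - 3200 = - \frac{428635}{134}$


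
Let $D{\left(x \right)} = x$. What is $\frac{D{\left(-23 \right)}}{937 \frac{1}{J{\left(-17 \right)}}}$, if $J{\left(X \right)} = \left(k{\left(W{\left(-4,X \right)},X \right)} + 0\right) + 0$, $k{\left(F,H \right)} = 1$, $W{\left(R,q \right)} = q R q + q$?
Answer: $- \frac{23}{937} \approx -0.024546$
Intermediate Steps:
$W{\left(R,q \right)} = q + R q^{2}$ ($W{\left(R,q \right)} = R q q + q = R q^{2} + q = q + R q^{2}$)
$J{\left(X \right)} = 1$ ($J{\left(X \right)} = \left(1 + 0\right) + 0 = 1 + 0 = 1$)
$\frac{D{\left(-23 \right)}}{937 \frac{1}{J{\left(-17 \right)}}} = - \frac{23}{937 \cdot 1^{-1}} = - \frac{23}{937 \cdot 1} = - \frac{23}{937}$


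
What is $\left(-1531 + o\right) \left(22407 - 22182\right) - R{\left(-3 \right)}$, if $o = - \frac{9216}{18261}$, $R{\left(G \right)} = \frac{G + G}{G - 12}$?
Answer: $- \frac{3495854933}{10145} \approx -3.4459 \cdot 10^{5}$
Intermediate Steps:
$R{\left(G \right)} = \frac{2 G}{-12 + G}$
$o = - \frac{1024}{2029}$ ($o = \left(-9216\right) \frac{1}{18261} = - \frac{1024}{2029} \approx -0.50468$)
$\left(-1531 + o\right) \left(22407 - 22182\right) - R{\left(-3 \right)} = \left(-1531 - \frac{1024}{2029}\right) \left(22407 - 22182\right) - 2 \left(-3\right) \frac{1}{-12 - 3} = \left(- \frac{3107423}{2029}\right) 225 - 2 \left(-3\right) \frac{1}{-15} = - \frac{699170175}{2029} - 2 \left(-3\right) \left(- \frac{1}{15}\right) = - \frac{699170175}{2029} - \frac{2}{5} = - \frac{3495854933}{10145}$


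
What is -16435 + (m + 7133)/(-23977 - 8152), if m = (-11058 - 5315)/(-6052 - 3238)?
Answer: -4905558950293/298478410 ≈ -16435.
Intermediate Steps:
m = 16373/9290 (m = -16373/(-9290) = -16373*(-1/9290) = 16373/9290 ≈ 1.7624)
-16435 + (m + 7133)/(-23977 - 8152) = -16435 + (16373/9290 + 7133)/(-23977 - 8152) = -16435 + (66281943/9290)/(-32129) = -16435 + (66281943/9290)*(-1/32129) = -16435 - 66281943/298478410 = -4905558950293/298478410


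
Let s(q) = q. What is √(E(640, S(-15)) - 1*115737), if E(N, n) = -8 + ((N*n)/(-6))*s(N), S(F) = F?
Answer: √908255 ≈ 953.02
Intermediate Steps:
E(N, n) = -8 - n*N²/6 (E(N, n) = -8 + ((N*n)/(-6))*N = -8 + ((N*n)*(-⅙))*N = -8 + (-N*n/6)*N = -8 - n*N²/6)
√(E(640, S(-15)) - 1*115737) = √((-8 - ⅙*(-15)*640²) - 1*115737) = √((-8 - ⅙*(-15)*409600) - 115737) = √((-8 + 1024000) - 115737) = √(1023992 - 115737) = √908255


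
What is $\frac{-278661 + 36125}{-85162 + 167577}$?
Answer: $- \frac{242536}{82415} \approx -2.9429$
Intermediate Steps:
$\frac{-278661 + 36125}{-85162 + 167577} = - \frac{242536}{82415}$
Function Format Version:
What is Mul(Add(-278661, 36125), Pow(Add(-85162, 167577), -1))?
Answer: Rational(-242536, 82415) ≈ -2.9429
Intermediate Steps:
Mul(Add(-278661, 36125), Pow(Add(-85162, 167577), -1)) = Mul(-242536, Pow(82415, -1)) = Mul(-242536, Rational(1, 82415)) = Rational(-242536, 82415)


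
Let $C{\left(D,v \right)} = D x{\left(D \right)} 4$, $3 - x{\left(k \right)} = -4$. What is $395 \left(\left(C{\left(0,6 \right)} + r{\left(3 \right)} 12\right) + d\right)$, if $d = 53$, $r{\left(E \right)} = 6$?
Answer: $49375$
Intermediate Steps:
$x{\left(k \right)} = 7$ ($x{\left(k \right)} = 3 - -4 = 3 + 4 = 7$)
$C{\left(D,v \right)} = 28 D$ ($C{\left(D,v \right)} = D 7 \cdot 4 = 7 D 4 = 28 D$)
$395 \left(\left(C{\left(0,6 \right)} + r{\left(3 \right)} 12\right) + d\right) = 395 \left(\left(28 \cdot 0 + 6 \cdot 12\right) + 53\right) = 395 \left(\left(0 + 72\right) + 53\right) = 395 \left(72 + 53\right) = 395 \cdot 125 = 49375$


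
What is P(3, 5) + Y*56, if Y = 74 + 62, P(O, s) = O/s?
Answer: 38083/5 ≈ 7616.6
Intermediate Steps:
Y = 136
P(3, 5) + Y*56 = 3/5 + 136*56 = 3*(⅕) + 7616 = ⅗ + 7616 = 38083/5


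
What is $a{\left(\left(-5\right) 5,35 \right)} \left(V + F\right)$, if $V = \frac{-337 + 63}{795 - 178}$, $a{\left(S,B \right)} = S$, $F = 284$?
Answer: $- \frac{4373850}{617} \approx -7088.9$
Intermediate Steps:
$V = - \frac{274}{617} \approx -0.44408$
$a{\left(\left(-5\right) 5,35 \right)} \left(V + F\right) = \left(-5\right) 5 \left(- \frac{274}{617} + 284\right) = \left(-25\right) \frac{174954}{617} = - \frac{4373850}{617}$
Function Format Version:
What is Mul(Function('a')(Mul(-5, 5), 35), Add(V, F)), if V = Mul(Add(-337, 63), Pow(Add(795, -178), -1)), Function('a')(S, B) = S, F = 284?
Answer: Rational(-4373850, 617) ≈ -7088.9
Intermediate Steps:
V = Rational(-274, 617) (V = Mul(-274, Pow(617, -1)) = Mul(-274, Rational(1, 617)) = Rational(-274, 617) ≈ -0.44408)
Mul(Function('a')(Mul(-5, 5), 35), Add(V, F)) = Mul(Mul(-5, 5), Add(Rational(-274, 617), 284)) = Mul(-25, Rational(174954, 617)) = Rational(-4373850, 617)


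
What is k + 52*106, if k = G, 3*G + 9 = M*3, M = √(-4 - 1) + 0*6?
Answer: 5509 + I*√5 ≈ 5509.0 + 2.2361*I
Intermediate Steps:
M = I*√5 (M = √(-5) + 0 = I*√5 + 0 = I*√5 ≈ 2.2361*I)
G = -3 + I*√5 (G = -3 + ((I*√5)*3)/3 = -3 + (3*I*√5)/3 = -3 + I*√5 ≈ -3.0 + 2.2361*I)
k = -3 + I*√5 ≈ -3.0 + 2.2361*I
k + 52*106 = (-3 + I*√5) + 52*106 = (-3 + I*√5) + 5512 = 5509 + I*√5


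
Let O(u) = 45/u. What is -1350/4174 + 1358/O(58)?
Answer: 164350093/93915 ≈ 1750.0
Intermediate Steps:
-1350/4174 + 1358/O(58) = -1350/4174 + 1358/((45/58)) = -1350*1/4174 + 1358/((45*(1/58))) = -675/2087 + 1358/(45/58) = -675/2087 + 1358*(58/45) = -675/2087 + 78764/45 = 164350093/93915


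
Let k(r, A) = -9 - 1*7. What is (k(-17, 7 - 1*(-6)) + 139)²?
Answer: 15129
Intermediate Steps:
k(r, A) = -16 (k(r, A) = -9 - 7 = -16)
(k(-17, 7 - 1*(-6)) + 139)² = (-16 + 139)² = 123² = 15129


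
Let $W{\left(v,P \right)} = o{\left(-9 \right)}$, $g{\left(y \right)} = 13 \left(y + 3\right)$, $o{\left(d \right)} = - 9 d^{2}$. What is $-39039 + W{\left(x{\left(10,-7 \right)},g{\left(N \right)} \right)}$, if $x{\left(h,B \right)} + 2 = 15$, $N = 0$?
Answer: $-39768$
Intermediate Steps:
$x{\left(h,B \right)} = 13$ ($x{\left(h,B \right)} = -2 + 15 = 13$)
$g{\left(y \right)} = 39 + 13 y$ ($g{\left(y \right)} = 13 \left(3 + y\right) = 39 + 13 y$)
$W{\left(v,P \right)} = -729$ ($W{\left(v,P \right)} = - 9 \left(-9\right)^{2} = \left(-9\right) 81 = -729$)
$-39039 + W{\left(x{\left(10,-7 \right)},g{\left(N \right)} \right)} = -39039 - 729 = -39768$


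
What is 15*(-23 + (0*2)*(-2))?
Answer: -345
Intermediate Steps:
15*(-23 + (0*2)*(-2)) = 15*(-23 + 0*(-2)) = 15*(-23 + 0) = 15*(-23) = -345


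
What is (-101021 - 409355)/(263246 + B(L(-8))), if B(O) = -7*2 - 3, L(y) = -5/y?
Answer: -510376/263229 ≈ -1.9389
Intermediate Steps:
B(O) = -17 (B(O) = -14 - 3 = -17)
(-101021 - 409355)/(263246 + B(L(-8))) = (-101021 - 409355)/(263246 - 17) = -510376/263229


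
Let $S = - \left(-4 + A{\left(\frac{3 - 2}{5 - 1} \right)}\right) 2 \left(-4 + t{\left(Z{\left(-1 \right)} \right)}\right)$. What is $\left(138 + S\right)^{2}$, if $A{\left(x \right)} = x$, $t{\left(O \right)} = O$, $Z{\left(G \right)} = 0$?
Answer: $11664$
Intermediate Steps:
$S = -30$ ($S = - \left(-4 + \frac{3 - 2}{5 - 1}\right) 2 \left(-4 + 0\right) = - \left(-4 + 1 \cdot \frac{1}{4}\right) 2 \left(-4\right) = - \left(-4 + 1 \cdot \frac{1}{4}\right) \left(-8\right) = - \left(-4 + \frac{1}{4}\right) \left(-8\right) = - \frac{\left(-15\right) \left(-8\right)}{4} = \left(-1\right) 30 = -30$)
$\left(138 + S\right)^{2} = \left(138 - 30\right)^{2} = 108^{2} = 11664$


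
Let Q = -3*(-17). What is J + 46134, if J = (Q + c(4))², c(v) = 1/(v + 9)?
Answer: 8237542/169 ≈ 48743.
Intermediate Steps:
Q = 51
c(v) = 1/(9 + v)
J = 440896/169 (J = (51 + 1/(9 + 4))² = (51 + 1/13)² = (664/13)² = 440896/169 ≈ 2608.9)
J + 46134 = 440896/169 + 46134 = 8237542/169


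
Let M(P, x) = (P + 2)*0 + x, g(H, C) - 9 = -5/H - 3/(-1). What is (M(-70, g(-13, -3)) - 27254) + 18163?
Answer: -118022/13 ≈ -9078.6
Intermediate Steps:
g(H, C) = 12 - 5/H (g(H, C) = 9 + (-5/H - 3/(-1)) = 9 + (-5/H - 3*(-1)) = 9 + (-5/H + 3) = 9 + (3 - 5/H) = 12 - 5/H)
M(P, x) = x (M(P, x) = (2 + P)*0 + x = 0 + x = x)
(M(-70, g(-13, -3)) - 27254) + 18163 = ((12 - 5/(-13)) - 27254) + 18163 = ((12 - 5*(-1/13)) - 27254) + 18163 = ((12 + 5/13) - 27254) + 18163 = (161/13 - 27254) + 18163 = -354141/13 + 18163 = -118022/13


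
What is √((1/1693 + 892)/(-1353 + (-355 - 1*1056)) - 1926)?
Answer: I*√10545302673074867/2339726 ≈ 43.89*I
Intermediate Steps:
√((1/1693 + 892)/(-1353 + (-355 - 1*1056)) - 1926) = √((1/1693 + 892)/(-1353 + (-355 - 1056)) - 1926) = √(1510157/(1693*(-1353 - 1411)) - 1926) = √((1510157/1693)/(-2764) - 1926) = √((1510157/1693)*(-1/2764) - 1926) = √(-1510157/4679452 - 1926) = √(-9014134709/4679452) = I*√10545302673074867/2339726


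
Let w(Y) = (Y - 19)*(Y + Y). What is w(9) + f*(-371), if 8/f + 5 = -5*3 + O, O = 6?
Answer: 32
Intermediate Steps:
w(Y) = 2*Y*(-19 + Y) (w(Y) = (-19 + Y)*(2*Y) = 2*Y*(-19 + Y))
f = -4/7 (f = 8/(-5 + (-5*3 + 6)) = 8/(-5 + (-15 + 6)) = 8/(-5 - 9) = 8/(-14) = 8*(-1/14) = -4/7 ≈ -0.57143)
w(9) + f*(-371) = 2*9*(-19 + 9) - 4/7*(-371) = 2*9*(-10) + 212 = -180 + 212 = 32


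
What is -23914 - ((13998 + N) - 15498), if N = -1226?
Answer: -21188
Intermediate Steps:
-23914 - ((13998 + N) - 15498) = -23914 - ((13998 - 1226) - 15498) = -23914 - (12772 - 15498) = -23914 - 1*(-2726) = -23914 + 2726 = -21188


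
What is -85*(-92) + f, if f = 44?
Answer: 7864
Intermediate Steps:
-85*(-92) + f = -85*(-92) + 44 = 7820 + 44 = 7864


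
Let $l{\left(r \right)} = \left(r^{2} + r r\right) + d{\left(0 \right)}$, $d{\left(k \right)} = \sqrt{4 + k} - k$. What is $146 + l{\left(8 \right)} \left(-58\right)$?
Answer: $-7394$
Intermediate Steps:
$l{\left(r \right)} = 2 + 2 r^{2}$ ($l{\left(r \right)} = \left(r^{2} + r r\right) + \left(\sqrt{4 + 0} - 0\right) = \left(r^{2} + r^{2}\right) + \left(\sqrt{4} + 0\right) = 2 r^{2} + \left(2 + 0\right) = 2 r^{2} + 2 = 2 + 2 r^{2}$)
$146 + l{\left(8 \right)} \left(-58\right) = 146 + \left(2 + 2 \cdot 8^{2}\right) \left(-58\right) = 146 + \left(2 + 2 \cdot 64\right) \left(-58\right) = 146 + \left(2 + 128\right) \left(-58\right) = 146 + 130 \left(-58\right) = 146 - 7540 = -7394$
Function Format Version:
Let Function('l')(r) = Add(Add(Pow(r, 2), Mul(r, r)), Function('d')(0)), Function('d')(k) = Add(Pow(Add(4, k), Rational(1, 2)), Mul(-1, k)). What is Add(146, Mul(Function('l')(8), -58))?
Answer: -7394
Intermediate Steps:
Function('l')(r) = Add(2, Mul(2, Pow(r, 2))) (Function('l')(r) = Add(Add(Pow(r, 2), Mul(r, r)), Add(Pow(Add(4, 0), Rational(1, 2)), Mul(-1, 0))) = Add(Add(Pow(r, 2), Pow(r, 2)), Add(Pow(4, Rational(1, 2)), 0)) = Add(Mul(2, Pow(r, 2)), Add(2, 0)) = Add(Mul(2, Pow(r, 2)), 2) = Add(2, Mul(2, Pow(r, 2))))
Add(146, Mul(Function('l')(8), -58)) = Add(146, Mul(Add(2, Mul(2, Pow(8, 2))), -58)) = Add(146, Mul(Add(2, Mul(2, 64)), -58)) = Add(146, Mul(Add(2, 128), -58)) = Add(146, Mul(130, -58)) = Add(146, -7540) = -7394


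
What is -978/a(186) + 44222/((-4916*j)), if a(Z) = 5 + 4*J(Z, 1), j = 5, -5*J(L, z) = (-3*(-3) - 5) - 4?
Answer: -485207/2458 ≈ -197.40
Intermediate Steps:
J(L, z) = 0 (J(L, z) = -((-3*(-3) - 5) - 4)/5 = -((9 - 5) - 4)/5 = -(4 - 4)/5 = -⅕*0 = 0)
a(Z) = 5 (a(Z) = 5 + 4*0 = 5 + 0 = 5)
-978/a(186) + 44222/((-4916*j)) = -978/5 + 44222/((-4916*5)) = -978*⅕ + 44222/(-24580) = -978/5 + 44222*(-1/24580) = -978/5 - 22111/12290 = -485207/2458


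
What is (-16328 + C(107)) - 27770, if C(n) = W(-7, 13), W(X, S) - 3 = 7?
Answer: -44088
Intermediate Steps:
W(X, S) = 10 (W(X, S) = 3 + 7 = 10)
C(n) = 10
(-16328 + C(107)) - 27770 = (-16328 + 10) - 27770 = -16318 - 27770 = -44088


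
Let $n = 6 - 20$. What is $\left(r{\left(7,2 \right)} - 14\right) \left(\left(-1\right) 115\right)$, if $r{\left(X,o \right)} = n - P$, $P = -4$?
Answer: $2760$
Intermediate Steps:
$n = -14$ ($n = 6 - 20 = -14$)
$r{\left(X,o \right)} = -10$ ($r{\left(X,o \right)} = -14 - -4 = -14 + 4 = -10$)
$\left(r{\left(7,2 \right)} - 14\right) \left(\left(-1\right) 115\right) = \left(-10 - 14\right) \left(\left(-1\right) 115\right) = \left(-24\right) \left(-115\right) = 2760$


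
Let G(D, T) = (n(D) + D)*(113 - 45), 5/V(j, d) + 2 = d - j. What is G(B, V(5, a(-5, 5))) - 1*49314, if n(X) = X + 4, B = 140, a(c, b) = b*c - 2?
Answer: -30002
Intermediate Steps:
a(c, b) = -2 + b*c
V(j, d) = 5/(-2 + d - j) (V(j, d) = 5/(-2 + (d - j)) = 5/(-2 + d - j))
n(X) = 4 + X
G(D, T) = 272 + 136*D (G(D, T) = ((4 + D) + D)*(113 - 45) = (4 + 2*D)*68 = 272 + 136*D)
G(B, V(5, a(-5, 5))) - 1*49314 = (272 + 136*140) - 1*49314 = (272 + 19040) - 49314 = 19312 - 49314 = -30002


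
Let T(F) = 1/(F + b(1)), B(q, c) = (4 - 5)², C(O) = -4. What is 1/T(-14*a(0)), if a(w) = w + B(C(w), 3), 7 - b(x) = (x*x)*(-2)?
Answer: -5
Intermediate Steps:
b(x) = 7 + 2*x² (b(x) = 7 - x*x*(-2) = 7 - x²*(-2) = 7 - (-2)*x² = 7 + 2*x²)
B(q, c) = 1 (B(q, c) = (-1)² = 1)
a(w) = 1 + w (a(w) = w + 1 = 1 + w)
T(F) = 1/(9 + F) (T(F) = 1/(F + (7 + 2*1²)) = 1/(F + (7 + 2*1)) = 1/(F + (7 + 2)) = 1/(F + 9) = 1/(9 + F))
1/T(-14*a(0)) = 1/(1/(9 - 14*(1 + 0))) = 1/(1/(9 - 14*1)) = 1/(1/(9 - 14)) = 1/(1/(-5)) = 1/(-⅕) = -5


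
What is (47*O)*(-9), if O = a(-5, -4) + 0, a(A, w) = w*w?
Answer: -6768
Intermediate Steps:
a(A, w) = w**2
O = 16 (O = (-4)**2 + 0 = 16 + 0 = 16)
(47*O)*(-9) = (47*16)*(-9) = 752*(-9) = -6768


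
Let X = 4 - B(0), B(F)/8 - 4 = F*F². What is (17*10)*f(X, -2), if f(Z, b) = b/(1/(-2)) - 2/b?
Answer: 850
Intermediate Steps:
B(F) = 32 + 8*F³ (B(F) = 32 + 8*(F*F²) = 32 + 8*F³)
X = -28 (X = 4 - (32 + 8*0³) = 4 - (32 + 8*0) = 4 - (32 + 0) = 4 - 1*32 = 4 - 32 = -28)
f(Z, b) = -2*b - 2/b (f(Z, b) = b/(-½) - 2/b = b*(-2) - 2/b = -2*b - 2/b)
(17*10)*f(X, -2) = (17*10)*(-2*(-2) - 2/(-2)) = 170*(4 - 2*(-½)) = 170*(4 + 1) = 170*5 = 850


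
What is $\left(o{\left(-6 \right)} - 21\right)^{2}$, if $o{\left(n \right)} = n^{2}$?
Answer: $225$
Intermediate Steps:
$\left(o{\left(-6 \right)} - 21\right)^{2} = \left(\left(-6\right)^{2} - 21\right)^{2} = \left(36 - 21\right)^{2} = 15^{2} = 225$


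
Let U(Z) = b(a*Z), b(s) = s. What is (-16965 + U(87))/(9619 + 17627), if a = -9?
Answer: -2958/4541 ≈ -0.65140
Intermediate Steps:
U(Z) = -9*Z
(-16965 + U(87))/(9619 + 17627) = (-16965 - 9*87)/(9619 + 17627) = (-16965 - 783)/27246 = -17748*1/27246 = -2958/4541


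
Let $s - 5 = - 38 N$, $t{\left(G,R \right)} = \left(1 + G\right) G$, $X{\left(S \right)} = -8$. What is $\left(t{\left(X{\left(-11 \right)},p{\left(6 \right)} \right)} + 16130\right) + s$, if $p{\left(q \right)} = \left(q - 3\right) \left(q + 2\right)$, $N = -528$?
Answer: $36255$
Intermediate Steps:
$p{\left(q \right)} = \left(-3 + q\right) \left(2 + q\right)$
$t{\left(G,R \right)} = G \left(1 + G\right)$
$s = 20069$ ($s = 5 - -20064 = 5 + 20064 = 20069$)
$\left(t{\left(X{\left(-11 \right)},p{\left(6 \right)} \right)} + 16130\right) + s = \left(- 8 \left(1 - 8\right) + 16130\right) + 20069 = \left(\left(-8\right) \left(-7\right) + 16130\right) + 20069 = \left(56 + 16130\right) + 20069 = 16186 + 20069 = 36255$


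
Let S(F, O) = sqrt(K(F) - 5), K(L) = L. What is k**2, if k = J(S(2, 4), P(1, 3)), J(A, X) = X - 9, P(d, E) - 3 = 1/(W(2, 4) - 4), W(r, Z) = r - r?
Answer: 625/16 ≈ 39.063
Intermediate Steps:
W(r, Z) = 0
P(d, E) = 11/4 (P(d, E) = 3 + 1/(0 - 4) = 3 + 1/(-4) = 3 - 1/4 = 11/4)
S(F, O) = sqrt(-5 + F) (S(F, O) = sqrt(F - 5) = sqrt(-5 + F))
J(A, X) = -9 + X
k = -25/4 (k = -9 + 11/4 = -25/4 ≈ -6.2500)
k**2 = (-25/4)**2 = 625/16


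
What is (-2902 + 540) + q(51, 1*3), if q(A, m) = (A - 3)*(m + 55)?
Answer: 422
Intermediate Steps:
q(A, m) = (-3 + A)*(55 + m)
(-2902 + 540) + q(51, 1*3) = (-2902 + 540) + (-165 - 3*3 + 55*51 + 51*(1*3)) = -2362 + (-165 - 3*3 + 2805 + 51*3) = -2362 + (-165 - 9 + 2805 + 153) = -2362 + 2784 = 422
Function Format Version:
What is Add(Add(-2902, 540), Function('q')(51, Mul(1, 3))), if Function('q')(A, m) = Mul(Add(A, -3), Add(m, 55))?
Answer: 422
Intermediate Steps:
Function('q')(A, m) = Mul(Add(-3, A), Add(55, m))
Add(Add(-2902, 540), Function('q')(51, Mul(1, 3))) = Add(Add(-2902, 540), Add(-165, Mul(-3, Mul(1, 3)), Mul(55, 51), Mul(51, Mul(1, 3)))) = Add(-2362, Add(-165, Mul(-3, 3), 2805, Mul(51, 3))) = Add(-2362, Add(-165, -9, 2805, 153)) = Add(-2362, 2784) = 422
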